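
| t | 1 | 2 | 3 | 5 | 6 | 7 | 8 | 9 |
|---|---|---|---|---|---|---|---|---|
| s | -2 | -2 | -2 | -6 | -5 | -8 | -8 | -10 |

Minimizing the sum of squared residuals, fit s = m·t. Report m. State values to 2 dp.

Forming AᵀA = [[269]] and Aᵀs = [-282]ᵀ gives AᵀA·[m]ᵀ = Aᵀs.
m = (-282)/269 = -1.04833.

m = -1.05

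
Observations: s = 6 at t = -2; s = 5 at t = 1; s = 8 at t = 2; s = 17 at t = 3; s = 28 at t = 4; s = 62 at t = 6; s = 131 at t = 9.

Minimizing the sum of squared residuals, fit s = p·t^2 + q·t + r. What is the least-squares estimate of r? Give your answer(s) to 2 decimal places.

r = 1.47

Entries of MᵀM: Σt^2·t^2 = 8227, Σt^2·t = 1037, Σt^2 = 151, Σt·t = 151, Σt = 23, Σ1 = 7.
Moment sums: Σt^2·s = 13505, Σt·s = 1723, Σs = 257.
MᵀM·[p, q, r]ᵀ = Mᵀs becomes [[8227, 1037, 151]; [1037, 151, 23]; [151, 23, 7]]·[p, q, r]ᵀ = [13505, 1723, 257]ᵀ.
Inverting the 3×3 Gram matrix, [p, q, r]ᵀ = [3481/2287, 1678/2287, 3362/2287]ᵀ.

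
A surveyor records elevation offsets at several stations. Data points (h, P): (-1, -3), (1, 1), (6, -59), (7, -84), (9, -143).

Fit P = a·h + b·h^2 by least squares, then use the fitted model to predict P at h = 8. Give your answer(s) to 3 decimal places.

XᵀX·[a, b]ᵀ = XᵀP reads: 168·a + 1288·b = -2225;  1288·a + 10260·b = -17825.
(Σh·h = 168, Σh·h^2 = 1288, Σh^2·h^2 = 10260, Σh·P = -2225, Σh^2·P = -17825.)
Eliminating b: 10260·(row 1) − 1288·(row 2) gives 64736·a = 10260·(-2225) − 1288·(-17825) = 130100, so a = 32525/16184.
Then b = ((-17825) − 1288·(32525/16184))/10260 = -575/289.
At h = 8: P̂ = (32525/16184)·(8) + (-575/289)·(64) = -225075/2023.

P̂ = -111.258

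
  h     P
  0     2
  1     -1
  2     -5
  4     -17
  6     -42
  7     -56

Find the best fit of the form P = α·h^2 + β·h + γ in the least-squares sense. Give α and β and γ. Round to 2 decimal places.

α = -1.09, β = -0.54, γ = 1.31

Forming AᵀA = [[3970, 632, 106]; [632, 106, 20]; [106, 20, 6]] and AᵀP = [-4549, -723, -119]ᵀ gives AᵀA·[α, β, γ]ᵀ = AᵀP.
Row-reducing yields α = -3973/3630, β = -179/330, γ = 793/605.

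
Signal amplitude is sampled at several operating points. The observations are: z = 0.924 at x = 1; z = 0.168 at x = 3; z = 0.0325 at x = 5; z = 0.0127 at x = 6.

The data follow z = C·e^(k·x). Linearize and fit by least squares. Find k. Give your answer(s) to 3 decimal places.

k = -0.851

Taking logs, ln z = k·x + ln C, so regress ln z on x.
AᵀA = [[71.0000, 15.0000]; [15.0000, 4]], rhs = [-48.7599, -9.6555]ᵀ  (here Σx = 15.0000, Σ(x)² = 71.0000, Σln z = -9.6555, Σx·ln z = -48.7599).
Δ = 71.0000·4 − (15.0000)² = 59.0000; k = (-48.7599·4 − 15.0000·-9.6555)/59.0000 = -0.85097, ln C = (71.0000·-9.6555 − 15.0000·-48.7599)/59.0000 = 0.77725.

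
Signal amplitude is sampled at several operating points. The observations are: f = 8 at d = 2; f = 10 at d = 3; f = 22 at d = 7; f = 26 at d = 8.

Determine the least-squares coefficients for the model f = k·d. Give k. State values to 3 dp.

Normal-equation sums: Σd·d = 126.
For Xᵀf: Σd·f = 408.
Normal equations: [[126]]·[k]ᵀ = [408]ᵀ.
k = 408/126 = 3.2381.

k = 3.238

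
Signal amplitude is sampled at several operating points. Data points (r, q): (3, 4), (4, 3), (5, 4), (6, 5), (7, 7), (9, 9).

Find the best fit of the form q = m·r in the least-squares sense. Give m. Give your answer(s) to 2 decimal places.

The normal system AᵀA·[m]ᵀ = Aᵀq is [[216]]·[m]ᵀ = [204]ᵀ.
m = 204/216 = 0.944444.

m = 0.94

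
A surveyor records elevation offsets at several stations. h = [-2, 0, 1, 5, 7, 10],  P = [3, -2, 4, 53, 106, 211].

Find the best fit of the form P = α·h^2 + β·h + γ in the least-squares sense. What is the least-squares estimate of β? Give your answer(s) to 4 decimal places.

β = 1.3669

The normal equations are: 13043·α + 1461·β + 179·γ = 27635;  1461·α + 179·β + 21·γ = 3115;  179·α + 21·β + 6·γ = 375.
(Σh^2·h^2 = 13043, Σh^2·h = 1461, Σh^2 = 179, Σh·h = 179, Σh = 21, Σ1 = 6, Σh^2·P = 27635, Σh·P = 3115, ΣP = 375.)
Solving the 3×3 system (Gaussian elimination) gives α = 693075/348776, β = 476755/348776, γ = -68360/43597.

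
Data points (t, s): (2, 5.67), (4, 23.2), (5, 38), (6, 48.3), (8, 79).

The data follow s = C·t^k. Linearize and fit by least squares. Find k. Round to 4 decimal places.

Linearized form: ln s = k·ln t + ln C. From the 5 transformed points,
Σln t = 7.5601, Σ(ln t)² = 12.5270, Σln s = 16.7638, Σln t·ln s = 27.4494.
Equations: 12.5270·k + 7.5601·ln C = 27.4494;  7.5601·k + 5·ln C = 16.7638.
Slope k = (n·Σln t·ln s − Σln t·Σln s)/(n·Σ(ln t)² − (Σln t)²) = (5·27.4494 − 7.5601·16.7638)/5.4804 = 1.91796; ln C = (Σln s − k·Σln t)/n = 0.45277.

k = 1.9180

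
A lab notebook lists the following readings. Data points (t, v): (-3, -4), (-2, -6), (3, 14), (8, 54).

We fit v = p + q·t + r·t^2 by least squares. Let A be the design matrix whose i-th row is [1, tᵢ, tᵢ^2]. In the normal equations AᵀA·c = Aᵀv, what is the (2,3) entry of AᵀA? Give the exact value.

Row 2 ↔ basis t, column 3 ↔ basis t^2, so (AᵀA)_{2,3} = Σᵢ (t)·(t^2) = (-3)·(9) + (-2)·(4) + (3)·(9) + (8)·(64) = 504.

504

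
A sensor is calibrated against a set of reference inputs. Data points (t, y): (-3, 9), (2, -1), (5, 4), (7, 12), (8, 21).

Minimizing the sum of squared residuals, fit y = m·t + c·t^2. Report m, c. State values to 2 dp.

XᵀX·[m, c]ᵀ = Xᵀy reads: 151·m + 961·c = 243;  961·m + 7219·c = 2109.
Determinant 151·7219 − 961² = 166548.
m = (243·7219 − 961·2109)/166548 = -22711/13879; c = (151·2109 − 961·243)/166548 = 7078/13879.

m = -1.64, c = 0.51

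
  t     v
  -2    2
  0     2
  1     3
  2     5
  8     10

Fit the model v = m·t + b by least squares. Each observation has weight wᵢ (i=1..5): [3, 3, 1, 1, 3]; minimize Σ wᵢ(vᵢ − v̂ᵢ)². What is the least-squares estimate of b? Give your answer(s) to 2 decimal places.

b = 2.90

Normal-equation sums: Σwᵢ·t·t = 209, Σwᵢ·t = 21, Σwᵢ·1 = 11.
And Σwᵢ·t·v = 241, Σwᵢ·v = 50.
Normal equations: [[209, 21]; [21, 11]]·[m, b]ᵀ = [241, 50]ᵀ.
Eliminating b: 11·(row 1) − 21·(row 2) gives 1858·m = 11·241 − 21·50 = 1601, so m = 1601/1858.
Then b = (50 − 21·(1601/1858))/11 = 5389/1858.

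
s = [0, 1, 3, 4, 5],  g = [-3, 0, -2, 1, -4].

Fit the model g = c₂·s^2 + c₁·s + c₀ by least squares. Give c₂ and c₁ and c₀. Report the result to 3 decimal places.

Entries of XᵀX: Σs^2·s^2 = 963, Σs^2·s = 217, Σs^2 = 51, Σs·s = 51, Σs = 13, Σ1 = 5.
Moment sums: Σs^2·g = -102, Σs·g = -22, Σg = -8.
XᵀX·[c₂, c₁, c₀]ᵀ = Xᵀg becomes [[963, 217, 51]; [217, 51, 13]; [51, 13, 5]]·[c₂, c₁, c₀]ᵀ = [-102, -22, -8]ᵀ.
Row-reducing yields c₂ = -39/77, c₁ = 186/77, c₀ = -19/7.

c₂ = -0.506, c₁ = 2.416, c₀ = -2.714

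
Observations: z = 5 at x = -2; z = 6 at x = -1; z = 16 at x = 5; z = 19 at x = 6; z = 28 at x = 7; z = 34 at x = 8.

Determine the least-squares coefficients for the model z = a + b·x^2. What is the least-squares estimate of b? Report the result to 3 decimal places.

b = 0.464

MᵀM·[a, b]ᵀ = Mᵀz reads: 6·a + 179·b = 108;  179·a + 8435·b = 4658.
Eliminating b: 8435·(row 1) − 179·(row 2) gives 18569·a = 8435·108 − 179·4658 = 77198, so a = 77198/18569.
Then b = (4658 − 179·(77198/18569))/8435 = 8616/18569.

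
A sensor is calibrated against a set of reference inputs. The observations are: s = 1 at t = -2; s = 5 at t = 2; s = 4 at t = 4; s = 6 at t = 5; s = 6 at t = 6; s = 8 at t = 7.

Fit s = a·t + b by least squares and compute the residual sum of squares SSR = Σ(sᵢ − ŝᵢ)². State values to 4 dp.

SSR = 3.7000

Forming MᵀM = [[134, 22]; [22, 6]] and Mᵀs = [146, 30]ᵀ gives MᵀM·[a, b]ᵀ = Mᵀs.
det = 134·6 − 22² = 320.
a = (146·6 − 22·30)/320 = 27/40; b = (134·30 − 22·146)/320 = 101/40.
Residuals: -7/40, 9/8, -49/40, 1/10, -23/40, 3/4; SSR = 37/10.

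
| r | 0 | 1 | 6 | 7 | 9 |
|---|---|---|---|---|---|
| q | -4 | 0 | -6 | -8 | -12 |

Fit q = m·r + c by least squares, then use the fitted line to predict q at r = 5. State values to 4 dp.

Compute the Gram sums: Σr·r = 167, Σr = 23, Σ1 = 5.
And Σr·q = -200, Σq = -30.
Normal equations: [[167, 23]; [23, 5]]·[m, c]ᵀ = [-200, -30]ᵀ.
Δ = 167·5 − 23² = 306.
m = ((-200)·5 − 23·(-30))/306 = -155/153; c = (167·(-30) − 23·(-200))/306 = -205/153.
At r = 5: q̂ = (-155/153)·(5) + (-205/153)·(1) = -980/153.

q̂ = -6.4052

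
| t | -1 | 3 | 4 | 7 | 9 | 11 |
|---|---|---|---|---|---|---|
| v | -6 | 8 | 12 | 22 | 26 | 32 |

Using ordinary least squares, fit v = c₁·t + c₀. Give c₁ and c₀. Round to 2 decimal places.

Normal-equation sums: Σt·t = 277, Σt = 33, Σ1 = 6.
For Xᵀv: Σt·v = 818, Σv = 94.
det = 277·6 − 33² = 573.
c₁ = (818·6 − 33·94)/573 = 602/191; c₀ = (277·94 − 33·818)/573 = -956/573.

c₁ = 3.15, c₀ = -1.67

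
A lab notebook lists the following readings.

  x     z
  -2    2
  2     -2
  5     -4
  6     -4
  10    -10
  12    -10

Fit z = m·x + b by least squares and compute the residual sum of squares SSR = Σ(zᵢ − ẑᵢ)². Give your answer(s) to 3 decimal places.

Normal-equation sums: Σx·x = 313, Σx = 33, Σ1 = 6.
Right-hand side: Σx·z = -272, Σz = -28.
AᵀA·[m, b]ᵀ = Aᵀz becomes [[313, 33]; [33, 6]]·[m, b]ᵀ = [-272, -28]ᵀ.
det = 313·6 − 33² = 789.
m = ((-272)·6 − 33·(-28))/789 = -236/263; b = (313·(-28) − 33·(-272))/789 = 212/789.
Residuals: -50/789, -374/789, 172/789, 880/789, -1022/789, 394/789; SSR = 2720/789.

SSR = 3.447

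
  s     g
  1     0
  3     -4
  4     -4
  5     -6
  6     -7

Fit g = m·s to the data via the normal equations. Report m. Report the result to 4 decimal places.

m = -1.1494

The normal system MᵀM·[m]ᵀ = Mᵀg is [[87]]·[m]ᵀ = [-100]ᵀ.
Hence m = -100 / 87 ≈ -1.14943.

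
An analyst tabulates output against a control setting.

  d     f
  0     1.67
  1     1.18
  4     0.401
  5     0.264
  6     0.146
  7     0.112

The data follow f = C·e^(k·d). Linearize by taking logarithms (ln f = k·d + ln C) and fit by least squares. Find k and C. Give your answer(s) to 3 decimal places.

With ln fᵢ as the transformed response and dᵢ as the regressor:
Σd = 23.0000, Σ(d)² = 127.0000, Σln f = -5.6807, Σd·ln f = -37.0184.
Equations: 127.0000·k + 23.0000·ln C = -37.0184;  23.0000·k + 6·ln C = -5.6807.
Slope k = (n·Σd·ln f − Σd·Σln f)/(n·Σ(d)² − (Σd)²) = (6·-37.0184 − 23.0000·-5.6807)/233.0000 = -0.39251; ln C = (Σln f − k·Σd)/n = 0.55785, so C = exp(0.55785) = 1.74690.

k = -0.393, C = 1.747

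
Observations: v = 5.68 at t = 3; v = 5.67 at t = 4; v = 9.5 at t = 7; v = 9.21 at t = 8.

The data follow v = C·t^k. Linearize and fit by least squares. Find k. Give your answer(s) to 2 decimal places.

k = 0.59

Let Y = ln v. Fitting Y = k·ln t + ln C by least squares:
Σln t = 6.5103, Σ(ln t)² = 11.2394, Σln v = 7.9437, Σln t·ln v = 13.3115.
Equations: 11.2394·k + 6.5103·ln C = 13.3115;  6.5103·k + 4·ln C = 7.9437.
Solving (det = 2.5742): k = 0.59448, ln C = 1.01837.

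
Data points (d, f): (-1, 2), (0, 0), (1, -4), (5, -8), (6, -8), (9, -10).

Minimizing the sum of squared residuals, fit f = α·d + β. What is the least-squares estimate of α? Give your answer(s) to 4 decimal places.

Forming XᵀX = [[144, 20]; [20, 6]] and Xᵀf = [-184, -28]ᵀ gives XᵀX·[α, β]ᵀ = Xᵀf.
Determinant 144·6 − 20² = 464.
α = ((-184)·6 − 20·(-28))/464 = -34/29; β = (144·(-28) − 20·(-184))/464 = -22/29.

α = -1.1724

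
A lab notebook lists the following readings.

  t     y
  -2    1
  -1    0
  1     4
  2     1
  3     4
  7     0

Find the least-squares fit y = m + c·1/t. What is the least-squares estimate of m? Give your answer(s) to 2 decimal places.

Setting ∂/∂m … = 0 gives: 6·m + (10/21)·c = 10;  (10/21)·m + (2321/882)·c = 16/3.
Determinant 6·(2321/882) − (10/21)² = 6863/441.
m = (10·(2321/882) − (10/21)·(16/3))/(6863/441) = 10485/6863; c = (6·(16/3) − (10/21)·10)/(6863/441) = 12012/6863.

m = 1.53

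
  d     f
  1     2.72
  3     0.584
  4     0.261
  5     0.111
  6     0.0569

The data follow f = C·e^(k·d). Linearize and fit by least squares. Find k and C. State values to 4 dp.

Let Y = ln f. Fitting Y = k·d + ln C by least squares:
Σd = 19.0000, Σ(d)² = 87.0000, Σln f = -5.9451, Σd·ln f = -34.1758.
Equations: 87.0000·k + 19.0000·ln C = -34.1758;  19.0000·k + 5·ln C = -5.9451.
Solving (det = 74.0000): k = -0.78272, ln C = 1.78530, so C = exp(1.78530) = 5.96135.

k = -0.7827, C = 5.9613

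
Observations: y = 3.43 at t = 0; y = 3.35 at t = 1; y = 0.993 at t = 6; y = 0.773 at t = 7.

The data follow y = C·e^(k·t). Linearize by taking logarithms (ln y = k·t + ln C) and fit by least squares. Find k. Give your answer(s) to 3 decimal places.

Taking logs, ln y = k·t + ln C, so regress ln y on t.
Σt = 14.0000, Σ(t)² = 86.0000, Σln y = 2.1770, Σt·ln y = -0.6355.
Normal system: [[86.0000, 14.0000]; [14.0000, 4]]·[k, ln C]ᵀ = [-0.6355, 2.1770]ᵀ.
Solving (det = 148.0000): k = -0.22311, ln C = 1.32514.

k = -0.223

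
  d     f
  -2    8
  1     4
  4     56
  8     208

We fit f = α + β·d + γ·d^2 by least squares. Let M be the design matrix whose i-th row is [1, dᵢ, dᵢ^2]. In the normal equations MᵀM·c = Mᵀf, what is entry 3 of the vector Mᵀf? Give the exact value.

14244

Entry 3 ↔ basis d^2, so (Mᵀf)_{3} = Σᵢ (d^2)·fᵢ = (4)·(8) + (1)·(4) + (16)·(56) + (64)·(208) = 14244.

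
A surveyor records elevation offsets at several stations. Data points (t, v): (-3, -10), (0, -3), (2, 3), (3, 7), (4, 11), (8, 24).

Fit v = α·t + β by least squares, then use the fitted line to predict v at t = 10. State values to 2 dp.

v̂ = 29.48

Setting ∂/∂α … = 0 gives: 102·α + 14·β = 293;  14·α + 6·β = 32.
(Σt·t = 102, Σt = 14, Σ1 = 6, Σt·v = 293, Σv = 32.)
Eliminating β: 6·(row 1) − 14·(row 2) gives 416·α = 6·293 − 14·32 = 1310, so α = 655/208.
Then β = (32 − 14·(655/208))/6 = -419/208.
At t = 10: v̂ = (655/208)·(10) + (-419/208)·(1) = 6131/208.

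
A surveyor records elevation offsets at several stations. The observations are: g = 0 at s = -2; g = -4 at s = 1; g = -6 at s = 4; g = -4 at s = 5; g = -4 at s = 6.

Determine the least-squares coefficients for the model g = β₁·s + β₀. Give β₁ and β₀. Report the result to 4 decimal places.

β₁ = -0.5047, β₀ = -2.1869

From the data, Σs·s = 82, Σs = 14, Σ1 = 5.
For Mᵀg: Σs·g = -72, Σg = -18.
So MᵀM·[β₁, β₀]ᵀ = Mᵀg: [[82, 14]; [14, 5]]·[β₁, β₀]ᵀ = [-72, -18]ᵀ.
Eliminating β₀: 5·(row 1) − 14·(row 2) gives 214·β₁ = 5·(-72) − 14·(-18) = -108, so β₁ = -54/107.
Then β₀ = ((-18) − 14·(-54/107))/5 = -234/107.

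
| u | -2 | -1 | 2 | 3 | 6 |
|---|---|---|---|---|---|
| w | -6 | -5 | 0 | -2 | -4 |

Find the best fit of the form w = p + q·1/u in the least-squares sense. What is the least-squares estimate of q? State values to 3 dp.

MᵀM·[p, q]ᵀ = Mᵀw reads: 5·p + (-1/2)·q = -17;  (-1/2)·p + (59/36)·q = 20/3.
(Σ1 = 5, Σ1/u = -1/2, Σ1/u·1/u = 59/36, Σw = -17, Σ1/u·w = 20/3.)
Δ = 5·(59/36) − (-1/2)² = 143/18.
p = ((-17)·(59/36) − (-1/2)·(20/3))/(143/18) = -883/286; q = (5·(20/3) − (-1/2)·(-17))/(143/18) = 447/143.

q = 3.126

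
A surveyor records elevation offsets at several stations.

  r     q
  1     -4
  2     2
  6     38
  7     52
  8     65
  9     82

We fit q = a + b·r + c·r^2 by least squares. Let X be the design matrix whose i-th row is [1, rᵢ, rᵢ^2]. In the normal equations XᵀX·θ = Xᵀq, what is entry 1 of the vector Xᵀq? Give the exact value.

235

Entry 1 ↔ basis 1, so (Xᵀq)_{1} = Σᵢ qᵢ = (1)·(-4) + (1)·(2) + (1)·(38) + (1)·(52) + (1)·(65) + (1)·(82) = 235.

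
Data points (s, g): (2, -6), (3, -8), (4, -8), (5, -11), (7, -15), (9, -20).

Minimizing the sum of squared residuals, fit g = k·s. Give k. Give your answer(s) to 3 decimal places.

AᵀA·[k]ᵀ = Aᵀg reads: 184·k = -408.
(Σs·s = 184, Σs·g = -408.)
Hence k = -408 / 184 ≈ -2.21739.

k = -2.217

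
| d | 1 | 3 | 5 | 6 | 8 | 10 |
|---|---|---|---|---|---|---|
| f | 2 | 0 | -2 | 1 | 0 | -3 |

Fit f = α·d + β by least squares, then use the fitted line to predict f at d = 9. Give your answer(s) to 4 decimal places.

f̂ = -1.7072

From the data, Σd·d = 235, Σd = 33, Σ1 = 6.
And Σd·f = -32, Σf = -2.
So XᵀX·[α, β]ᵀ = Xᵀf: [[235, 33]; [33, 6]]·[α, β]ᵀ = [-32, -2]ᵀ.
Eliminating β: 6·(row 1) − 33·(row 2) gives 321·α = 6·(-32) − 33·(-2) = -126, so α = -42/107.
Then β = ((-2) − 33·(-42/107))/6 = 586/321.
At d = 9: f̂ = (-42/107)·(9) + (586/321)·(1) = -548/321.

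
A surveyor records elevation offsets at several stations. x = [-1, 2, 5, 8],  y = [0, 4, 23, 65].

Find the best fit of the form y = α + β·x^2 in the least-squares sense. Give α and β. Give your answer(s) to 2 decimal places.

Normal-equation sums: Σ1 = 4, Σx^2 = 94, Σx^2·x^2 = 4738.
Right-hand side: Σy = 92, Σx^2·y = 4751.
Normal equations: [[4, 94]; [94, 4738]]·[α, β]ᵀ = [92, 4751]ᵀ.
Eliminating β: 4738·(row 1) − 94·(row 2) gives 10116·α = 4738·92 − 94·4751 = -10698, so α = -1783/1686.
Then β = (4751 − 94·(-1783/1686))/4738 = 863/843.

α = -1.06, β = 1.02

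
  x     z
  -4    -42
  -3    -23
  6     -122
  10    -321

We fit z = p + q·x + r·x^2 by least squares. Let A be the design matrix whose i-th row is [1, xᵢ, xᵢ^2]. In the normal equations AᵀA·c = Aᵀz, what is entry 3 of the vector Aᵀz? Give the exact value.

Entry 3 ↔ basis x^2, so (Aᵀz)_{3} = Σᵢ (x^2)·zᵢ = (16)·(-42) + (9)·(-23) + (36)·(-122) + (100)·(-321) = -37371.

-37371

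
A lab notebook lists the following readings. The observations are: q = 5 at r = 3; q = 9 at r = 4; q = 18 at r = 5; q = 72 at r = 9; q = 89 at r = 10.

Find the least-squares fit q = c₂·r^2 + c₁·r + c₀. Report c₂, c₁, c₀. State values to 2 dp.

c₂ = 1.07, c₁ = -1.75, c₀ = -0.12

Compute the Gram sums: Σr^2·r^2 = 17523, Σr^2·r = 1945, Σr^2 = 231, Σr·r = 231, Σr = 31, Σ1 = 5.
For Xᵀq: Σr^2·q = 15371, Σr·q = 1679, Σq = 193.
XᵀX·[c₂, c₁, c₀]ᵀ = Xᵀq becomes [[17523, 1945, 231]; [1945, 231, 31]; [231, 31, 5]]·[c₂, c₁, c₀]ᵀ = [15371, 1679, 193]ᵀ.
Row-reducing yields c₂ = 3820/3559, c₁ = -6238/3559, c₀ = -431/3559.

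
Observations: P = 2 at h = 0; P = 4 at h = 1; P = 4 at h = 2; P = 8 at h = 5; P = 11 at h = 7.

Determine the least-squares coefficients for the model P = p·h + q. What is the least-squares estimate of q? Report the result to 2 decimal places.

q = 2.09

Forming MᵀM = [[79, 15]; [15, 5]] and MᵀP = [129, 29]ᵀ gives MᵀM·[p, q]ᵀ = MᵀP.
det = 79·5 − 15² = 170.
p = (129·5 − 15·29)/170 = 21/17; q = (79·29 − 15·129)/170 = 178/85.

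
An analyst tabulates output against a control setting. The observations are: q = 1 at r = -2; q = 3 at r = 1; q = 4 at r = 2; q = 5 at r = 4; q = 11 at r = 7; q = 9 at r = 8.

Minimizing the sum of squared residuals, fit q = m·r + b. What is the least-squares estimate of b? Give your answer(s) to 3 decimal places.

b = 2.322

Normal-equation sums: Σr·r = 138, Σr = 20, Σ1 = 6.
And Σr·q = 178, Σq = 33.
Determinant 138·6 − 20² = 428.
m = (178·6 − 20·33)/428 = 102/107; b = (138·33 − 20·178)/428 = 497/214.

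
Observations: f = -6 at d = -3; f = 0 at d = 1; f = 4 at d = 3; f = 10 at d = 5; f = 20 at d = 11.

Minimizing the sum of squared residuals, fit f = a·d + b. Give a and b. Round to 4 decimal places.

Normal-equation sums: Σd·d = 165, Σd = 17, Σ1 = 5.
Moment sums: Σd·f = 300, Σf = 28.
AᵀA·[a, b]ᵀ = Aᵀf becomes [[165, 17]; [17, 5]]·[a, b]ᵀ = [300, 28]ᵀ.
Determinant 165·5 − 17² = 536.
a = (300·5 − 17·28)/536 = 128/67; b = (165·28 − 17·300)/536 = -60/67.

a = 1.9104, b = -0.8955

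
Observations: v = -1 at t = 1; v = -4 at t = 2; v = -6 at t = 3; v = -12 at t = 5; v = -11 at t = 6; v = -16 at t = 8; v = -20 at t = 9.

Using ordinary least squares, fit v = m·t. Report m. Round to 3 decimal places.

m = -2.095

Forming AᵀA = [[220]] and Aᵀv = [-461]ᵀ gives AᵀA·[m]ᵀ = Aᵀv.
Hence m = -461 / 220 ≈ -2.09545.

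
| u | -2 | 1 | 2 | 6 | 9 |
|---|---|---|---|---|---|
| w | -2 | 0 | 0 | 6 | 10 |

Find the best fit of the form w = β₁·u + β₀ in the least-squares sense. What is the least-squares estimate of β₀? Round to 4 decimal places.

β₀ = -0.8449

AᵀA·[β₁, β₀]ᵀ = Aᵀw reads: 126·β₁ + 16·β₀ = 130;  16·β₁ + 5·β₀ = 14.
(Σu·u = 126, Σu = 16, Σ1 = 5, Σu·w = 130, Σw = 14.)
Determinant 126·5 − 16² = 374.
β₁ = (130·5 − 16·14)/374 = 213/187; β₀ = (126·14 − 16·130)/374 = -158/187.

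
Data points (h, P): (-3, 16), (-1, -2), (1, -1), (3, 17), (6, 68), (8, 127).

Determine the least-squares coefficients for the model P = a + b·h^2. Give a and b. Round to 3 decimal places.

a = -2.868, b = 2.018

From the data, Σ1 = 6, Σh^2 = 120, Σh^2·h^2 = 5556.
Right-hand side: ΣP = 225, Σh^2·P = 10870.
Δ = 6·5556 − 120² = 18936.
a = (225·5556 − 120·10870)/18936 = -4525/1578; b = (6·10870 − 120·225)/18936 = 3185/1578.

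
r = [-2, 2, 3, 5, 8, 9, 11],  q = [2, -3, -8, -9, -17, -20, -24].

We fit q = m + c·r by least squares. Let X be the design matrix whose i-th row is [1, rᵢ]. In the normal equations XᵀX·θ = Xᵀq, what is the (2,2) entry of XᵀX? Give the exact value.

Row 2 ↔ basis r, column 2 ↔ basis r, so (XᵀX)_{2,2} = Σᵢ (r)·(r) = (-2)·(-2) + (2)·(2) + (3)·(3) + (5)·(5) + (8)·(8) + (9)·(9) + (11)·(11) = 308.

308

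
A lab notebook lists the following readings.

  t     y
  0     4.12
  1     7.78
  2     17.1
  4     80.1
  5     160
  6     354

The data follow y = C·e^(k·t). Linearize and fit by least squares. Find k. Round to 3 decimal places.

k = 0.748

Taking logs, ln y = k·t + ln C, so regress ln y on t.
Σt = 18.0000, Σ(t)² = 82.0000, Σln y = 21.6342, Σt·ln y = 85.8545.
Equations: 82.0000·k + 18.0000·ln C = 85.8545;  18.0000·k + 6·ln C = 21.6342.
Δ = 82.0000·6 − (18.0000)² = 168.0000; k = (85.8545·6 − 18.0000·21.6342)/168.0000 = 0.74828, ln C = (82.0000·21.6342 − 18.0000·85.8545)/168.0000 = 1.36087.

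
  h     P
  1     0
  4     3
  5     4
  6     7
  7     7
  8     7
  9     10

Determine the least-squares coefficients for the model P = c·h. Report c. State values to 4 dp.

The normal system AᵀA·[c]ᵀ = AᵀP is [[272]]·[c]ᵀ = [269]ᵀ.
c = 269/272 = 0.988971.

c = 0.9890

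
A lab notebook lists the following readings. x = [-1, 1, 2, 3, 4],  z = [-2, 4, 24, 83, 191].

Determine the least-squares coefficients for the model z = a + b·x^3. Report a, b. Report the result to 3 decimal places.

Compute the Gram sums: Σ1 = 5, Σx^3 = 99, Σx^3·x^3 = 4891.
For Aᵀz: Σz = 300, Σx^3·z = 14663.
det = 5·4891 − 99² = 14654.
a = (300·4891 − 99·14663)/14654 = 15663/14654; b = (5·14663 − 99·300)/14654 = 43615/14654.

a = 1.069, b = 2.976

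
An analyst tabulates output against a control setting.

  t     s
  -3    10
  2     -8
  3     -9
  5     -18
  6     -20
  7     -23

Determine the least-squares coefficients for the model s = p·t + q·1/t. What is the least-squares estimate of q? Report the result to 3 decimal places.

q = -1.288

From the data, Σt·t = 132, Σt·1/t = 6, Σ1/t·1/t = 1373/2450.
And Σt·s = -444, Σ1/t·s = -2158/105.
det = 132·(1373/2450) − 6² = 46518/1225.
p = ((-444)·(1373/2450) − 6·(-2158/105))/(46518/1225) = -76873/23259; q = (132·(-2158/105) − 6·(-444))/(46518/1225) = -29960/23259.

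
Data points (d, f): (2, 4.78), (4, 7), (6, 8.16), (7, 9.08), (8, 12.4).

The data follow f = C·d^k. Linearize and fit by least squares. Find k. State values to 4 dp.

Linearized form: ln f = k·ln d + ln C. From the 5 transformed points,
Σln d = 7.8966, Σ(ln d)² = 13.7233, Σln f = 10.3334, Σln d·ln f = 17.0716.
Normal system: [[13.7233, 7.8966]; [7.8966, 5]]·[k, ln C]ᵀ = [17.0716, 10.3334]ᵀ.
Solving (det = 6.2610): k = 0.60051, ln C = 1.11828.

k = 0.6005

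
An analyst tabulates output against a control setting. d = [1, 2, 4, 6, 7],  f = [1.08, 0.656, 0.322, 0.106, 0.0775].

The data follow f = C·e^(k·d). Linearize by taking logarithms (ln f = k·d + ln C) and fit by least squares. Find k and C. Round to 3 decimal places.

k = -0.444, C = 1.683

Taking logs, ln f = k·d + ln C, so regress ln f on d.
Σd = 20.0000, Σ(d)² = 106.0000, Σln f = -6.2796, Σd·ln f = -36.6673.
Normal system: [[106.0000, 20.0000]; [20.0000, 5]]·[k, ln C]ᵀ = [-36.6673, -6.2796]ᵀ.
Δ = 106.0000·5 − (20.0000)² = 130.0000; k = (-36.6673·5 − 20.0000·-6.2796)/130.0000 = -0.44418, ln C = (106.0000·-6.2796 − 20.0000·-36.6673)/130.0000 = 0.52081, so C = exp(0.52081) = 1.68338.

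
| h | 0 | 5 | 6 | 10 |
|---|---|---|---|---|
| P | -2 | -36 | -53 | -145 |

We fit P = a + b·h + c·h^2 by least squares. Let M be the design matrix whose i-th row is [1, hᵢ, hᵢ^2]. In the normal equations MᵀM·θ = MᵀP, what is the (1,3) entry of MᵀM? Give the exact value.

161

Row 1 ↔ basis 1, column 3 ↔ basis h^2, so (MᵀM)_{1,3} = Σᵢ h^2 = (1)·(0) + (1)·(25) + (1)·(36) + (1)·(100) = 161.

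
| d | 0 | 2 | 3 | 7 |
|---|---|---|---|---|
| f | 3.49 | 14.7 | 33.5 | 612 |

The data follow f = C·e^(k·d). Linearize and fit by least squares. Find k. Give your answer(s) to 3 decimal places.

With ln fᵢ as the transformed response and dᵢ as the regressor:
Σd = 12.0000, Σ(d)² = 62.0000, Σln f = 13.8660, Σd·ln f = 60.8275.
Equations: 62.0000·k + 12.0000·ln C = 60.8275;  12.0000·k + 4·ln C = 13.8660.
Solving (det = 104.0000): k = 0.73959, ln C = 1.24773.

k = 0.740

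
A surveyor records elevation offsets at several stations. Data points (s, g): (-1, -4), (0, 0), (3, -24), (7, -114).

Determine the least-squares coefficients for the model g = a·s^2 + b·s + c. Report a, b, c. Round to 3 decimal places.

a = -2.202, b = -0.678, c = -1.495

Entries of MᵀM: Σs^2·s^2 = 2483, Σs^2·s = 369, Σs^2 = 59, Σs·s = 59, Σs = 9, Σ1 = 4.
Moment sums: Σs^2·g = -5806, Σs·g = -866, Σg = -142.
Normal equations: [[2483, 369, 59]; [369, 59, 9]; [59, 9, 4]]·[a, b, c]ᵀ = [-5806, -866, -142]ᵀ.
Solving the 3×3 system (Gaussian elimination) gives a = -1471/668, b = -2263/3340, c = -1248/835.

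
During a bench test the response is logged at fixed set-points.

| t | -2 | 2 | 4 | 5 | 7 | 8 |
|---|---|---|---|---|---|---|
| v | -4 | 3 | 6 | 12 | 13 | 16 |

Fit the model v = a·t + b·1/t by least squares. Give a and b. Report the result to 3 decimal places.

From the data, Σt·t = 162, Σt·1/t = 6, Σ1/t·1/t = 50061/78400.
And Σt·v = 317, Σ1/t·v = 394/35.
So MᵀM·[a, b]ᵀ = Mᵀv: [[162, 6]; [6, 50061/78400]]·[a, b]ᵀ = [317, 394/35]ᵀ.
Determinant 162·(50061/78400) − 6² = 2643741/39200.
a = (317·(50061/78400) − 6·(394/35))/(2643741/39200) = 3524659/1762494; b = (162·(394/35) − 6·317)/(2643741/39200) = -1023680/881247.

a = 2.000, b = -1.162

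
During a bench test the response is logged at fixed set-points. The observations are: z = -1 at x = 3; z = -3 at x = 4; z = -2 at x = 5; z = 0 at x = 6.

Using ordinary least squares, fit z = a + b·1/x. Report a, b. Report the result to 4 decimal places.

Setting ∂/∂a … = 0 gives: 4·a + (19/20)·b = -6;  (19/20)·a + (869/3600)·b = -89/60.
Eliminating b: (869/3600)·(row 1) − (19/20)·(row 2) gives (227/3600)·a = (869/3600)·(-6) − (19/20)·(-89/60) = -47/1200, so a = -141/227.
Then b = ((-89/60) − (19/20)·(-141/227))/(869/3600) = -840/227.

a = -0.6211, b = -3.7004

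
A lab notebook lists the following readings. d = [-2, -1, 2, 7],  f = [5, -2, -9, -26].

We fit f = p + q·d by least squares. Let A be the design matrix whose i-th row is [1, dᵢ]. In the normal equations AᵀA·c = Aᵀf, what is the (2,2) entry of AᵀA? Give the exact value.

Row 2 ↔ basis d, column 2 ↔ basis d, so (AᵀA)_{2,2} = Σᵢ (d)·(d) = (-2)·(-2) + (-1)·(-1) + (2)·(2) + (7)·(7) = 58.

58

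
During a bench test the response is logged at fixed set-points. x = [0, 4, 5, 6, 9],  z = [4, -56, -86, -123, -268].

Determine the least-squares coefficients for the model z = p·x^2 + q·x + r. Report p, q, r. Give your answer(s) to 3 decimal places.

Compute the Gram sums: Σx^2·x^2 = 8738, Σx^2·x = 1134, Σx^2 = 158, Σx·x = 158, Σx = 24, Σ1 = 5.
Moment sums: Σx^2·z = -29182, Σx·z = -3804, Σz = -529.
Solving the 3×3 system (Gaussian elimination) gives p = -937/308, q = -879/308, r = 621/154.

p = -3.042, q = -2.854, r = 4.032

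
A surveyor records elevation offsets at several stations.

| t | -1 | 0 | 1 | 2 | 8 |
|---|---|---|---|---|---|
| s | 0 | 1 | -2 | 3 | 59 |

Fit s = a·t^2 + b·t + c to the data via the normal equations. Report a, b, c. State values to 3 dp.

Setting ∂/∂a … = 0 gives: 4114·a + 520·b + 70·c = 3786;  520·a + 70·b + 10·c = 476;  70·a + 10·b + 5·c = 61.
Row-reducing yields a = 604/615, b = -1181/3075, c = -801/1025.

a = 0.982, b = -0.384, c = -0.781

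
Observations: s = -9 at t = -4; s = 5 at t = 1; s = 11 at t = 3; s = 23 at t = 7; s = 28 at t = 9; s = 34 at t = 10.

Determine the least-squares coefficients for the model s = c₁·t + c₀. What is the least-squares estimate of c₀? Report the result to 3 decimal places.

Normal-equation sums: Σt·t = 256, Σt = 26, Σ1 = 6.
Right-hand side: Σt·s = 827, Σs = 92.
So AᵀA·[c₁, c₀]ᵀ = Aᵀs: [[256, 26]; [26, 6]]·[c₁, c₀]ᵀ = [827, 92]ᵀ.
det = 256·6 − 26² = 860.
c₁ = (827·6 − 26·92)/860 = 257/86; c₀ = (256·92 − 26·827)/860 = 205/86.

c₀ = 2.384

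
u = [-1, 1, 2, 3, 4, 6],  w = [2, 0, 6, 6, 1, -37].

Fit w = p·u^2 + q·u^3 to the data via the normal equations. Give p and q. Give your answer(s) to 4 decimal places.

The normal equations are: 1651·p + 9075·q = -1236;  9075·p + 51547·q = -7720.
(Σu^2·u^2 = 1651, Σu^2·u^3 = 9075, Σu^3·u^3 = 51547, Σu^2·w = -1236, Σu^3·w = -7720.)
Δ = 1651·51547 − 9075² = 2748472.
p = ((-1236)·51547 − 9075·(-7720))/2748472 = 1586727/687118; q = (1651·(-7720) − 9075·(-1236))/2748472 = -382255/687118.

p = 2.3092, q = -0.5563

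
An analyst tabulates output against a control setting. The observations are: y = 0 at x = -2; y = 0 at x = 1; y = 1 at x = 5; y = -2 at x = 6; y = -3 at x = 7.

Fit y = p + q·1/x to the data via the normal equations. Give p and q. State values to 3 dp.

Normal-equation sums: Σ1 = 5, Σ1/x = 106/105, Σ1/x·1/x = 29507/22050.
Right-hand side: Σy = -4, Σ1/x·y = -59/105.
Normal equations: [[5, 106/105]; [106/105, 29507/22050]]·[p, q]ᵀ = [-4, -59/105]ᵀ.
Eliminating q: (29507/22050)·(row 1) − (106/105)·(row 2) gives (125063/22050)·p = (29507/22050)·(-4) − (106/105)·(-59/105) = -10552/2205, so p = -105520/125063.
Then q = ((-59/105) − (106/105)·(-105520/125063))/(29507/22050) = 27090/125063.

p = -0.844, q = 0.217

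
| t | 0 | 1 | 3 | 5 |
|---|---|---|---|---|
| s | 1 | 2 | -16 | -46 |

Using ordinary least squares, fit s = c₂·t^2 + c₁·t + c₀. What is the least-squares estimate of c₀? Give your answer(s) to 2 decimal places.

c₀ = 1.88

Entries of XᵀX: Σt^2·t^2 = 707, Σt^2·t = 153, Σt^2 = 35, Σt·t = 35, Σt = 9, Σ1 = 4.
And Σt^2·s = -1292, Σt·s = -276, Σs = -59.
So XᵀX·[c₂, c₁, c₀]ᵀ = Xᵀs: [[707, 153, 35]; [153, 35, 9]; [35, 9, 4]]·[c₂, c₁, c₀]ᵀ = [-1292, -276, -59]ᵀ.
Inverting the 3×3 Gram matrix, [c₂, c₁, c₀]ᵀ = [-403/199, 96/199, 375/199]ᵀ.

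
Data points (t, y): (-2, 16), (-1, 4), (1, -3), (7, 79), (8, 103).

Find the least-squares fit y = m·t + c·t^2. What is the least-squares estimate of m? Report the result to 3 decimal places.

Setting ∂/∂m … = 0 gives: 119·m + 847·c = 1338;  847·m + 6515·c = 10528.
Determinant 119·6515 − 847² = 57876.
m = (1338·6515 − 847·10528)/57876 = -100073/28938; c = (119·10528 − 847·1338)/57876 = 8539/4134.

m = -3.458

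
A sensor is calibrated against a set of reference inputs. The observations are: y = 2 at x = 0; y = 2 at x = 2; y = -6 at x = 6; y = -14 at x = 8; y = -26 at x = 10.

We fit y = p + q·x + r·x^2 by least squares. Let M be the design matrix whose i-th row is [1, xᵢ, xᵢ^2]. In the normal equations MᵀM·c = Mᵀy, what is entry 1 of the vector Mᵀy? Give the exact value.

-42

Entry 1 ↔ basis 1, so (Mᵀy)_{1} = Σᵢ yᵢ = (1)·(2) + (1)·(2) + (1)·(-6) + (1)·(-14) + (1)·(-26) = -42.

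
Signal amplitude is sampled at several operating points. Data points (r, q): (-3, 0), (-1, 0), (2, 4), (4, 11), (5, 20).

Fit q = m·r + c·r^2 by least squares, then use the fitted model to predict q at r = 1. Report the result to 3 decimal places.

Setting ∂/∂m … = 0 gives: 55·m + 169·c = 152;  169·m + 979·c = 692.
(Σr·r = 55, Σr·r^2 = 169, Σr^2·r^2 = 979, Σr·q = 152, Σr^2·q = 692.)
Determinant 55·979 − 169² = 25284.
m = (152·979 − 169·692)/25284 = 2655/2107; c = (55·692 − 169·152)/25284 = 1031/2107.
At r = 1: q̂ = (2655/2107)·(1) + (1031/2107)·(1) = 3686/2107.

q̂ = 1.749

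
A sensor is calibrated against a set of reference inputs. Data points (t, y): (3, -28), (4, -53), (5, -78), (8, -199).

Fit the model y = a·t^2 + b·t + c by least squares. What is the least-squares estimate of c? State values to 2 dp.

The normal system XᵀX·[a, b, c]ᵀ = Xᵀy is [[5058, 728, 114]; [728, 114, 20]; [114, 20, 4]]·[a, b, c]ᵀ = [-15786, -2278, -358]ᵀ.
Row-reducing yields a = -529/181, b = -339/181, c = 572/181.

c = 3.16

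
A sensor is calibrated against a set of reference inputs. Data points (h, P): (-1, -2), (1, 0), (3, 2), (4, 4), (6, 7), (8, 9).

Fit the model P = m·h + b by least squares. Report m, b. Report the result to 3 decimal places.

m = 1.271, b = -1.115

From the data, Σh·h = 127, Σh = 21, Σ1 = 6.
Moment sums: Σh·P = 138, ΣP = 20.
So XᵀX·[m, b]ᵀ = XᵀP: [[127, 21]; [21, 6]]·[m, b]ᵀ = [138, 20]ᵀ.
Eliminating b: 6·(row 1) − 21·(row 2) gives 321·m = 6·138 − 21·20 = 408, so m = 136/107.
Then b = (20 − 21·(136/107))/6 = -358/321.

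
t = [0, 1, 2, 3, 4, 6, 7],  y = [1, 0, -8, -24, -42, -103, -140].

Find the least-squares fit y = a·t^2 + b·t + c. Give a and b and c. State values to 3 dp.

Normal-equation sums: Σt^2·t^2 = 4051, Σt^2·t = 659, Σt^2 = 115, Σt·t = 115, Σt = 23, Σ1 = 7.
For Aᵀy: Σt^2·y = -11488, Σt·y = -1854, Σy = -316.
AᵀA·[a, b, c]ᵀ = Aᵀy becomes [[4051, 659, 115]; [659, 115, 23]; [115, 23, 7]]·[a, b, c]ᵀ = [-11488, -1854, -316]ᵀ.
Row-reducing yields a = -2761/903, b = 2011/1806, c = 123/86.

a = -3.058, b = 1.114, c = 1.430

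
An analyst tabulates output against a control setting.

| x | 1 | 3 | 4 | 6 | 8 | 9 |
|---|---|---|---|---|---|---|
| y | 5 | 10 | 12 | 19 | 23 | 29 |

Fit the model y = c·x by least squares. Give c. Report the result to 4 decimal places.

Normal-equation sums: Σx·x = 207.
And Σx·y = 642.
c = 642/207 = 3.10145.

c = 3.1014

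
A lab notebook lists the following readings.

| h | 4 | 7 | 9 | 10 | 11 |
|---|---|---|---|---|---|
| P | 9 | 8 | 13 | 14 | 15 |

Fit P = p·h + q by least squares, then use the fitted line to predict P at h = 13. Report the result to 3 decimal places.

P̂ = 16.506

MᵀM·[p, q]ᵀ = MᵀP reads: 367·p + 41·q = 514;  41·p + 5·q = 59.
(Σh·h = 367, Σh = 41, Σ1 = 5, Σh·P = 514, ΣP = 59.)
Δ = 367·5 − 41² = 154.
p = (514·5 − 41·59)/154 = 151/154; q = (367·59 − 41·514)/154 = 579/154.
At h = 13: P̂ = (151/154)·(13) + (579/154)·(1) = 1271/77.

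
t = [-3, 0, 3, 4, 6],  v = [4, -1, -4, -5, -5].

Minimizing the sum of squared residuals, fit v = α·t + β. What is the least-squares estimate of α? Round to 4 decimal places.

α = -1.0400

Entries of AᵀA: Σt·t = 70, Σt = 10, Σ1 = 5.
Right-hand side: Σt·v = -74, Σv = -11.
Normal equations: [[70, 10]; [10, 5]]·[α, β]ᵀ = [-74, -11]ᵀ.
Eliminating β: 5·(row 1) − 10·(row 2) gives 250·α = 5·(-74) − 10·(-11) = -260, so α = -26/25.
Then β = ((-11) − 10·(-26/25))/5 = -3/25.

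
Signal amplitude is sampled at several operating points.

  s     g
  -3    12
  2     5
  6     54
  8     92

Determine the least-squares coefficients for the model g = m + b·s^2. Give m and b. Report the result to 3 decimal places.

Sums needed: Σ1 = 4, Σs^2 = 113, Σs^2·s^2 = 5489.
Right-hand side: Σg = 163, Σs^2·g = 7960.
So XᵀX·[m, b]ᵀ = Xᵀg: [[4, 113]; [113, 5489]]·[m, b]ᵀ = [163, 7960]ᵀ.
Δ = 4·5489 − 113² = 9187.
m = (163·5489 − 113·7960)/9187 = -4773/9187; b = (4·7960 − 113·163)/9187 = 13421/9187.

m = -0.520, b = 1.461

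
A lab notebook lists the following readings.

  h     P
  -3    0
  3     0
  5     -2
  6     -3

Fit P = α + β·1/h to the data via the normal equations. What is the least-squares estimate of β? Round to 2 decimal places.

β = -1.72

Forming MᵀM = [[4, 11/30]; [11/30, 29/100]] and MᵀP = [-5, -9/10]ᵀ gives MᵀM·[α, β]ᵀ = MᵀP.
Δ = 4·(29/100) − (11/30)² = 923/900.
α = ((-5)·(29/100) − (11/30)·(-9/10))/(923/900) = -1008/923; β = (4·(-9/10) − (11/30)·(-5))/(923/900) = -1590/923.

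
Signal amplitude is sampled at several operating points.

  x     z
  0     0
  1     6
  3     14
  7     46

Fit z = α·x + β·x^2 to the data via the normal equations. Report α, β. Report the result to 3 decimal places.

α = 3.783, β = 0.396

With design matrix A, AᵀA = [[59, 371]; [371, 2483]] and Aᵀz = [370, 2386]ᵀ.
Determinant 59·2483 − 371² = 8856.
α = (370·2483 − 371·2386)/8856 = 1396/369; β = (59·2386 − 371·370)/8856 = 146/369.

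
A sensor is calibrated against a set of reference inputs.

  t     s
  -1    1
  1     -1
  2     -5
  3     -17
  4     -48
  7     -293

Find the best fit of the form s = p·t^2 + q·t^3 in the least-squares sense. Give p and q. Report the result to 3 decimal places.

p = 0.982, q = -0.994

The normal system XᵀX·[p, q]ᵀ = Xᵀs is [[2756, 18106]; [18106, 122540]]·[p, q]ᵀ = [-15298, -104072]ᵀ.
det = 2756·122540 − 18106² = 9893004.
p = ((-15298)·122540 − 18106·(-104072))/9893004 = 73566/74947; q = (2756·(-104072) − 18106·(-15298))/9893004 = -819737/824417.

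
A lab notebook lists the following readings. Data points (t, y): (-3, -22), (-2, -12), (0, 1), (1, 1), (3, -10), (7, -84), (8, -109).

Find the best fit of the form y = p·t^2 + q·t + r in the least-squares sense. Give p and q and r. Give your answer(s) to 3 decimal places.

From the data, Σt^2·t^2 = 6676, Σt^2·t = 848, Σt^2 = 136, Σt·t = 136, Σt = 14, Σ1 = 7.
Moment sums: Σt^2·y = -11427, Σt·y = -1399, Σy = -235.
MᵀM·[p, q, r]ᵀ = Mᵀy becomes [[6676, 848, 136]; [848, 136, 14]; [136, 14, 7]]·[p, q, r]ᵀ = [-11427, -1399, -235]ᵀ.
Row-reducing yields p = -40039/20196, q = 119455/60588, r = 30383/30294.

p = -1.983, q = 1.972, r = 1.003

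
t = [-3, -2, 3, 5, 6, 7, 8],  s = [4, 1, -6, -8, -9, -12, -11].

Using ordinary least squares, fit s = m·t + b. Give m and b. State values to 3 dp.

m = -1.384, b = -1.111

AᵀA·[m, b]ᵀ = Aᵀs reads: 196·m + 24·b = -298;  24·m + 7·b = -41.
(Σt·t = 196, Σt = 24, Σ1 = 7, Σt·s = -298, Σs = -41.)
Eliminating b: 7·(row 1) − 24·(row 2) gives 796·m = 7·(-298) − 24·(-41) = -1102, so m = -551/398.
Then b = ((-41) − 24·(-551/398))/7 = -221/199.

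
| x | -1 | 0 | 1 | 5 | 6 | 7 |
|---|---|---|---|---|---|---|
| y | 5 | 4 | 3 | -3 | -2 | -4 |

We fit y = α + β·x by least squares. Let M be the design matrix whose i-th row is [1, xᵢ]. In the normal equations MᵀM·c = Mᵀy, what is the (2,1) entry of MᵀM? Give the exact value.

Row 2 ↔ basis x, column 1 ↔ basis 1, so (MᵀM)_{2,1} = Σᵢ x = (-1)·(1) + (0)·(1) + (1)·(1) + (5)·(1) + (6)·(1) + (7)·(1) = 18.

18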